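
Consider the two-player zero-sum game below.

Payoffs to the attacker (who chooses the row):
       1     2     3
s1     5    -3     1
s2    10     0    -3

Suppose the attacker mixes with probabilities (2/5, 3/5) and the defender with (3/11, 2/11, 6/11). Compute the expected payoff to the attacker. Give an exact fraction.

6/5

Against (3/11, 2/11, 6/11), each row's expected payoff is s1: 15/11; s2: 12/11.
Taking the (2/5, 3/5)-weighted average: (2/5)·(15/11) + (3/5)·(12/11) = 6/5.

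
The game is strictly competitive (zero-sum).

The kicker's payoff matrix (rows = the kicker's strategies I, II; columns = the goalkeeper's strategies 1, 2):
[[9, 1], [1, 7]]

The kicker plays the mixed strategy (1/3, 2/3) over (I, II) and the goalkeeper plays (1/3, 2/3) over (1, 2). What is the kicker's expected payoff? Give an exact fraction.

Against (1/3, 2/3), each row's expected payoff is I: 11/3; II: 5.
Taking the (1/3, 2/3)-weighted average: (1/3)·(11/3) + (2/3)·(5) = 41/9.

41/9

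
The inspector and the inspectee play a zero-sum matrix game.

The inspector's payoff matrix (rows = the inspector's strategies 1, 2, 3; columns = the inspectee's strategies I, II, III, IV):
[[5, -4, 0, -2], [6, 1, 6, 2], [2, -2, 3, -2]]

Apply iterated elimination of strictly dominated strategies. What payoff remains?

1

Row 1 is strictly dominated by row 2 (6>5, 1>-4, 6>0, 2>-2); eliminate 1.
Column I is strictly dominated by II for the inspectee (1<6, -2<2); eliminate I.
Row 3 is strictly dominated by row 2 (1>-2, 6>3, 2>-2); eliminate 3.
Column III is strictly dominated by II for the inspectee (1<6); eliminate III.
Column IV is strictly dominated by II for the inspectee (1<2); eliminate IV.
Only (2, II) remains, with payoff 1.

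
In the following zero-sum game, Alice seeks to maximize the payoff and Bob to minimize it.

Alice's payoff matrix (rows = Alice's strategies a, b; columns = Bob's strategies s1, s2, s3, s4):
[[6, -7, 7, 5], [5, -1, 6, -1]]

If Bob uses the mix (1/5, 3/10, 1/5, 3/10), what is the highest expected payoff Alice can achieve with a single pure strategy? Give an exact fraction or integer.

a: (6)·(1/5) + (-7)·(3/10) + (7)·(1/5) + (5)·(3/10) = 2.
b: (5)·(1/5) + (-1)·(3/10) + (6)·(1/5) + (-1)·(3/10) = 8/5.
The best pure response is a with expected payoff 2.

2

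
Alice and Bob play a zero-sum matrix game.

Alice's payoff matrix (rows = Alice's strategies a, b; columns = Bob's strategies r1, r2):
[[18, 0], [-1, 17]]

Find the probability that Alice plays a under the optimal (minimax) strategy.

1/2

Row minima are 0 and -1, so Alice's maximin is 0; column maxima are 18 and 17, so Bob's minimax is 17. These differ, so the equilibrium is in mixed strategies.
Let Alice play a with probability p. Bob is indifferent when 18p − (1−p) = 17(1−p), giving p = 1/2.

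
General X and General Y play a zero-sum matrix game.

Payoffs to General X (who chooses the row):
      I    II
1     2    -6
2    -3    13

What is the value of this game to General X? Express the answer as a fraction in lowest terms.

1/3

Row minima are -6 and -3, so General X's maximin is -3; column maxima are 2 and 13, so General Y's minimax is 2. These differ, so the equilibrium is in mixed strategies.
Let General X play 1 with probability p. General Y is indifferent when 2p − 3(1−p) = −6p + 13(1−p), giving p = 2/3.
Let General Y play I with probability q. General X is indifferent when 2q − 6(1−q) = −3q + 13(1−q), giving q = 19/24.
The value is 2·(19/24) + (-6)·(5/24) = 1/3.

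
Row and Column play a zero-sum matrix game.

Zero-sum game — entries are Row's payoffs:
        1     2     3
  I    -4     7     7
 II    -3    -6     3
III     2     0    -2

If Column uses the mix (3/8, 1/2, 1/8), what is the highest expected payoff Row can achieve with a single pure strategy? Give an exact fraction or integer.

I: (-4)·(3/8) + (7)·(1/2) + (7)·(1/8) = 23/8.
II: (-3)·(3/8) + (-6)·(1/2) + (3)·(1/8) = -15/4.
III: (2)·(3/8) + (0)·(1/2) + (-2)·(1/8) = 1/2.
The best pure response is I with expected payoff 23/8.

23/8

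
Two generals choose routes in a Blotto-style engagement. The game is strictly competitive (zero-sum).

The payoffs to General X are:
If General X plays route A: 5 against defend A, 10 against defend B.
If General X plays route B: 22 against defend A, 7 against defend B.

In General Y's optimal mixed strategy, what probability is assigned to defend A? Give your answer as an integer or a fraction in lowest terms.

3/20

Row minima are 5 and 7, so General X's maximin is 7; column maxima are 22 and 10, so General Y's minimax is 10. These differ, so the equilibrium is in mixed strategies.
Let General Y play defend A with probability q. General X is indifferent when 5q + 10(1−q) = 22q + 7(1−q), giving q = 3/20.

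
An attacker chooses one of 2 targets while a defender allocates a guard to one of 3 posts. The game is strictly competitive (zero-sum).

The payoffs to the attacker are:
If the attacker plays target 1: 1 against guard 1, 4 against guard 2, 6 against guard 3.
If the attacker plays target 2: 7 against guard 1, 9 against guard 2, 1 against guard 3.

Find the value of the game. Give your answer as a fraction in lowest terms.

Column guard 2 is strictly dominated by guard 1 for the defender (it gives the attacker more in every row).
The remaining 2×2 game on (target 1, target 2) × (guard 1, guard 3) has no saddle point. Let the attacker play target 1 with probability p; indifference gives p + 7(1−p) = 6p + (1−p), so p = 6/11.
Similarly the defender's optimal q on guard 1 is 5/11, and the value is 1·(5/11) + (6)·(6/11) = 41/11.

41/11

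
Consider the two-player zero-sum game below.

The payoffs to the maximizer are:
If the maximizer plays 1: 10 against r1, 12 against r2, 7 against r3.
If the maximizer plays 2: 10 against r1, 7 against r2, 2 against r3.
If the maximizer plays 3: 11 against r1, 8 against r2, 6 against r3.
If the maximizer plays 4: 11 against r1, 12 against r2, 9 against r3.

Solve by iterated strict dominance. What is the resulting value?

Row 2 is strictly dominated by row 3 (11>10, 8>7, 6>2); eliminate 2.
Column r2 is strictly dominated by r3 for the minimizer (7<12, 6<8, 9<12); eliminate r2.
Column r1 is strictly dominated by r3 for the minimizer (7<10, 6<11, 9<11); eliminate r1.
Row 3 is strictly dominated by row 1 (7>6); eliminate 3.
Row 1 is strictly dominated by row 4 (9>7); eliminate 1.
Only (4, r3) remains, with payoff 9.

9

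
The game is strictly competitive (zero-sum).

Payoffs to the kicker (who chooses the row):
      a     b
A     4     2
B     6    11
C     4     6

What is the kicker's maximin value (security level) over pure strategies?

6

The worst-case payoff for each row is A: 2, B: 6, C: 4.
The best of these is 6.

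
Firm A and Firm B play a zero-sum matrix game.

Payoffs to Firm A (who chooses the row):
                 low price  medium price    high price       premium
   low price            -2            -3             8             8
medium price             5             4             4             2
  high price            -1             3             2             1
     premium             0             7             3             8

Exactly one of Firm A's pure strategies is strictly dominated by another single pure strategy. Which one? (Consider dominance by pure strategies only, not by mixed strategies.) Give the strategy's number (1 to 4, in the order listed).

3

Compare high price with medium price: 5 > -1, 4 > 3, 4 > 2, 2 > 1.
So medium price strictly dominates high price for Firm A; high price is strictly dominated.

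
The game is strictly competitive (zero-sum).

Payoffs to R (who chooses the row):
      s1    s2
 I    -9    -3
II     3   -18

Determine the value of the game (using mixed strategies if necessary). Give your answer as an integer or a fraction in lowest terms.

-19/3

Row minima are -9 and -18, so R's maximin is -9; column maxima are 3 and -3, so C's minimax is -3. These differ, so the equilibrium is in mixed strategies.
Let R play I with probability p. C is indifferent when −9p + 3(1−p) = −3p − 18(1−p), giving p = 7/9.
Let C play s1 with probability q. R is indifferent when −9q − 3(1−q) = 3q − 18(1−q), giving q = 5/9.
The value is -9·(5/9) + (-3)·(4/9) = -19/3.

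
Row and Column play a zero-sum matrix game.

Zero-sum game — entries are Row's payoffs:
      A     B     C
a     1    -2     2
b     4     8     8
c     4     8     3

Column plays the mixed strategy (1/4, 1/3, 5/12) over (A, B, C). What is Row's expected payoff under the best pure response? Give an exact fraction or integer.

a: (1)·(1/4) + (-2)·(1/3) + (2)·(5/12) = 5/12.
b: (4)·(1/4) + (8)·(1/3) + (8)·(5/12) = 7.
c: (4)·(1/4) + (8)·(1/3) + (3)·(5/12) = 59/12.
The best pure response is b with expected payoff 7.

7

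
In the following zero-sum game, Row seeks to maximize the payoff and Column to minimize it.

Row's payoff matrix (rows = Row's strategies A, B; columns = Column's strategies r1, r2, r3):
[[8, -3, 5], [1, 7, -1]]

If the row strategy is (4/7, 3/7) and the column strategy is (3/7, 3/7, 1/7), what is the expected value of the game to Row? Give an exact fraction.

149/49

Against (3/7, 3/7, 1/7), each row's expected payoff is A: 20/7; B: 23/7.
Taking the (4/7, 3/7)-weighted average: (4/7)·(20/7) + (3/7)·(23/7) = 149/49.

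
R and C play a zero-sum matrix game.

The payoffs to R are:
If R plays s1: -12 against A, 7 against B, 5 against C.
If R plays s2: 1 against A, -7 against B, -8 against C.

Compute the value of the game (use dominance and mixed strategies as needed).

Column B is strictly dominated by C for C (it gives R more in every row).
The remaining 2×2 game on (s1, s2) × (A, C) has no saddle point. Let R play s1 with probability p; indifference gives −12p + (1−p) = 5p − 8(1−p), so p = 9/26.
Similarly C's optimal q on A is 1/2, and the value is -12·(1/2) + (5)·(1/2) = -7/2.

-7/2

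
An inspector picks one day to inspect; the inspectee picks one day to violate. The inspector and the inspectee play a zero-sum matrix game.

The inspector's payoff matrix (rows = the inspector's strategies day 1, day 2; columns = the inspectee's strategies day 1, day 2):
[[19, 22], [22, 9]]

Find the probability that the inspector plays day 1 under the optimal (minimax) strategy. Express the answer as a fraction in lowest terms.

Row minima are 19 and 9, so the inspector's maximin is 19; column maxima are 22 and 22, so the inspectee's minimax is 22. These differ, so the equilibrium is in mixed strategies.
Let the inspector play day 1 with probability p. The inspectee is indifferent when 19p + 22(1−p) = 22p + 9(1−p), giving p = 13/16.

13/16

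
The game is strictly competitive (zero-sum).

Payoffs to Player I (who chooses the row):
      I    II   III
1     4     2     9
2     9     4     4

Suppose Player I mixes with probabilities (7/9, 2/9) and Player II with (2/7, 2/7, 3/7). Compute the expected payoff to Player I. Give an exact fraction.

349/63

Against (2/7, 2/7, 3/7), each row's expected payoff is 1: 39/7; 2: 38/7.
Taking the (7/9, 2/9)-weighted average: (7/9)·(39/7) + (2/9)·(38/7) = 349/63.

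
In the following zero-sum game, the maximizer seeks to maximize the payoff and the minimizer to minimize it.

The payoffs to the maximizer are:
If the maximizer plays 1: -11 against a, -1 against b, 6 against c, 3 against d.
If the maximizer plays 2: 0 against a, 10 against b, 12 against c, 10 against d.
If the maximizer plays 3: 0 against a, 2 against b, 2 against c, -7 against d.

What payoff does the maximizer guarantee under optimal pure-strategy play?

0

Row minima: -11, 0, -7 → the maximizer's maximin is 0.
Column maxima: 0, 10, 12, 10 → the minimizer's minimax is 0.
They coincide at (2, a), so the value is 0.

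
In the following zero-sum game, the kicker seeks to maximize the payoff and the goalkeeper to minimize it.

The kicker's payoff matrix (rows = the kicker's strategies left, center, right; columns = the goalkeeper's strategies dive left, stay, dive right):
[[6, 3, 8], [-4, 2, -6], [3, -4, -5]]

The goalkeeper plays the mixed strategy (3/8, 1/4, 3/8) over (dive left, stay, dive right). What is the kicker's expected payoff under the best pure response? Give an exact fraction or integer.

left: (6)·(3/8) + (3)·(1/4) + (8)·(3/8) = 6.
center: (-4)·(3/8) + (2)·(1/4) + (-6)·(3/8) = -13/4.
right: (3)·(3/8) + (-4)·(1/4) + (-5)·(3/8) = -7/4.
The best pure response is left with expected payoff 6.

6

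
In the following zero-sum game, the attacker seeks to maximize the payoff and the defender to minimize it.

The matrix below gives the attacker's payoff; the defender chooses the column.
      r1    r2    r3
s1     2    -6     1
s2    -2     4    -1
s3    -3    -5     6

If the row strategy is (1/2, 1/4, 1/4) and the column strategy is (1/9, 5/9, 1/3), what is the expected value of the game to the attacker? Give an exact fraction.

-5/4

Against (1/9, 5/9, 1/3), each row's expected payoff is s1: -25/9; s2: 5/3; s3: -10/9.
Taking the (1/2, 1/4, 1/4)-weighted average: (1/2)·(-25/9) + (1/4)·(5/3) + (1/4)·(-10/9) = -5/4.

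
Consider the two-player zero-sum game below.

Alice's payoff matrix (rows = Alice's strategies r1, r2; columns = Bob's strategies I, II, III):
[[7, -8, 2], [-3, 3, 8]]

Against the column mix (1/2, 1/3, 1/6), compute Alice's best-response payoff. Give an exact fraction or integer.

r1: (7)·(1/2) + (-8)·(1/3) + (2)·(1/6) = 7/6.
r2: (-3)·(1/2) + (3)·(1/3) + (8)·(1/6) = 5/6.
The best pure response is r1 with expected payoff 7/6.

7/6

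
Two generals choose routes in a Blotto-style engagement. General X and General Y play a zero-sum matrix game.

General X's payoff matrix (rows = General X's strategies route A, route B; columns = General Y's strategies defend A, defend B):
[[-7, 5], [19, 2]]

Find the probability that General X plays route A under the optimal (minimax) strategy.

Row minima are -7 and 2, so General X's maximin is 2; column maxima are 19 and 5, so General Y's minimax is 5. These differ, so the equilibrium is in mixed strategies.
Let General X play route A with probability p. General Y is indifferent when −7p + 19(1−p) = 5p + 2(1−p), giving p = 17/29.

17/29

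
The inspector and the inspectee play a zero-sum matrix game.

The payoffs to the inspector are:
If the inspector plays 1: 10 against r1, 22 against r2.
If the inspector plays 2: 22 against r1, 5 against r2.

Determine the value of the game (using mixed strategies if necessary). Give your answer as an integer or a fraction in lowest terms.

Row minima are 10 and 5, so the inspector's maximin is 10; column maxima are 22 and 22, so the inspectee's minimax is 22. These differ, so the equilibrium is in mixed strategies.
Let the inspector play 1 with probability p. The inspectee is indifferent when 10p + 22(1−p) = 22p + 5(1−p), giving p = 17/29.
Let the inspectee play r1 with probability q. The inspector is indifferent when 10q + 22(1−q) = 22q + 5(1−q), giving q = 17/29.
The value is 10·(17/29) + (22)·(12/29) = 434/29.

434/29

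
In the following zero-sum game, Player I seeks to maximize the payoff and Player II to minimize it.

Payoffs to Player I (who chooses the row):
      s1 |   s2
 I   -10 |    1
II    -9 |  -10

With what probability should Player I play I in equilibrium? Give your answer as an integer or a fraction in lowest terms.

1/12

Row minima are -10 and -10, so Player I's maximin is -10; column maxima are -9 and 1, so Player II's minimax is -9. These differ, so the equilibrium is in mixed strategies.
Let Player I play I with probability p. Player II is indifferent when −10p − 9(1−p) = p − 10(1−p), giving p = 1/12.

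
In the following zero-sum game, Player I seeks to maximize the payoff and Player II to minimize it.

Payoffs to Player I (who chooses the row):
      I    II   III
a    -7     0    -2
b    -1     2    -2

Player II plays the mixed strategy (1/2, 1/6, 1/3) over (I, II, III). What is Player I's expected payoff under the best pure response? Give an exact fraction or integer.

-5/6

a: (-7)·(1/2) + (0)·(1/6) + (-2)·(1/3) = -25/6.
b: (-1)·(1/2) + (2)·(1/6) + (-2)·(1/3) = -5/6.
The best pure response is b with expected payoff -5/6.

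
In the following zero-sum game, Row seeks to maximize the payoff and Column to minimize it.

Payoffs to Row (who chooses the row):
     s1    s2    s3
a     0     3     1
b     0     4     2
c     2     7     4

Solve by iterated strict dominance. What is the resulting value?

2

Row b is strictly dominated by row c (2>0, 7>4, 4>2); eliminate b.
Row a is strictly dominated by row c (2>0, 7>3, 4>1); eliminate a.
Column s3 is strictly dominated by s1 for Column (2<4); eliminate s3.
Column s2 is strictly dominated by s1 for Column (2<7); eliminate s2.
Only (c, s1) remains, with payoff 2.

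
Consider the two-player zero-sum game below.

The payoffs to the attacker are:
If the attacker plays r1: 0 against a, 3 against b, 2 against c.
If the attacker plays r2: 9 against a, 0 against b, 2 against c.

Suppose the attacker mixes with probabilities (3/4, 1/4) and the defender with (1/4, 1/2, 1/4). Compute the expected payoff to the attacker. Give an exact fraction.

Against (1/4, 1/2, 1/4), each row's expected payoff is r1: 2; r2: 11/4.
Taking the (3/4, 1/4)-weighted average: (3/4)·(2) + (1/4)·(11/4) = 35/16.

35/16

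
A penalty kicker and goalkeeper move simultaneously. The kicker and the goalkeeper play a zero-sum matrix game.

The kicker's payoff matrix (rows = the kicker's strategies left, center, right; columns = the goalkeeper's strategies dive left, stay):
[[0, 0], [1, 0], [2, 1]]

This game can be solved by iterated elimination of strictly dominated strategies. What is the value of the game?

1

Row center is strictly dominated by row right (2>1, 1>0); eliminate center.
Row left is strictly dominated by row right (2>0, 1>0); eliminate left.
Column dive left is strictly dominated by stay for the goalkeeper (1<2); eliminate dive left.
Only (right, stay) remains, with payoff 1.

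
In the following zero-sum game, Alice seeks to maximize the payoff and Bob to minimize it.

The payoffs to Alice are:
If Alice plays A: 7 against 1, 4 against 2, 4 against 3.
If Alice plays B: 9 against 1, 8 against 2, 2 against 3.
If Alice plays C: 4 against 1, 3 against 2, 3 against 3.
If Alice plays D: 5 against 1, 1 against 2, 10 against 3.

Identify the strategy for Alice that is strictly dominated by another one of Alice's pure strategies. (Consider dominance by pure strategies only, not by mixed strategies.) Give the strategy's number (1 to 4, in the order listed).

3

Compare C with A: 7 > 4, 4 > 3, 4 > 3.
So A strictly dominates C for Alice; C is strictly dominated.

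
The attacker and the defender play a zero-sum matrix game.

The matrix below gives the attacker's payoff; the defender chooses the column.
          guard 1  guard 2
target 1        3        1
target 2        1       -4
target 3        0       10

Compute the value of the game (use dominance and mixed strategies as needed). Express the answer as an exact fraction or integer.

Row target 2 is strictly dominated by row target 1, so the attacker never plays it.
The remaining 2×2 game on (target 1, target 3) × (guard 1, guard 2) has no saddle point. Let the attacker play target 1 with probability p; indifference gives 3p = p + 10(1−p), so p = 5/6.
Similarly the defender's optimal q on guard 1 is 3/4, and the value is 3·(3/4) + (1)·(1/4) = 5/2.

5/2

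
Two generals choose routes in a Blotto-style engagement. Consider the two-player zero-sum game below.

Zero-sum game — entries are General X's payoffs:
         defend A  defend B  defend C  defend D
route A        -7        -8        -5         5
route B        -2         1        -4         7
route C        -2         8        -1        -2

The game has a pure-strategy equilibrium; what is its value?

-2

Row minima: -8, -4, -2 → General X's maximin is -2.
Column maxima: -2, 8, -1, 7 → General Y's minimax is -2.
They coincide at (route C, defend A), so the value is -2.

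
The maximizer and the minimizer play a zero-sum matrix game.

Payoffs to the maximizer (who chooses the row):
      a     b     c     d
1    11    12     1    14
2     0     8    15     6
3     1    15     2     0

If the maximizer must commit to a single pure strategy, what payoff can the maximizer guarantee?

The worst-case payoff for each row is 1: 1, 2: 0, 3: 0.
The best of these is 1.

1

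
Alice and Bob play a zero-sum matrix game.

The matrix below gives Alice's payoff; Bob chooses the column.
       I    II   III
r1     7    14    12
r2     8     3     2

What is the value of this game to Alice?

82/11

Column II is strictly dominated by III for Bob (it gives Alice more in every row).
The remaining 2×2 game on (r1, r2) × (I, III) has no saddle point. Let Alice play r1 with probability p; indifference gives 7p + 8(1−p) = 12p + 2(1−p), so p = 6/11.
Similarly Bob's optimal q on I is 10/11, and the value is 7·(10/11) + (12)·(1/11) = 82/11.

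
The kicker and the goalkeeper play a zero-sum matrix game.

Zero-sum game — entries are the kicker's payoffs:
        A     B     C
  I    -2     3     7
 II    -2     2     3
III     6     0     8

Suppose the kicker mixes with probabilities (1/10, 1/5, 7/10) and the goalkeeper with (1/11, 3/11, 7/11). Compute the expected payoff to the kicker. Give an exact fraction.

54/11

Against (1/11, 3/11, 7/11), each row's expected payoff is I: 56/11; II: 25/11; III: 62/11.
Taking the (1/10, 1/5, 7/10)-weighted average: (1/10)·(56/11) + (1/5)·(25/11) + (7/10)·(62/11) = 54/11.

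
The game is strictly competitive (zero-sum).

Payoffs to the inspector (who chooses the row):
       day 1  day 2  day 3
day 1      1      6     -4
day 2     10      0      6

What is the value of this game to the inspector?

9/4

Column day 1 is strictly dominated by day 3 for the inspectee (it gives the inspector more in every row).
The remaining 2×2 game on (day 1, day 2) × (day 2, day 3) has no saddle point. Let the inspector play day 1 with probability p; indifference gives 6p = −4p + 6(1−p), so p = 3/8.
Similarly the inspectee's optimal q on day 2 is 5/8, and the value is 6·(5/8) + (-4)·(3/8) = 9/4.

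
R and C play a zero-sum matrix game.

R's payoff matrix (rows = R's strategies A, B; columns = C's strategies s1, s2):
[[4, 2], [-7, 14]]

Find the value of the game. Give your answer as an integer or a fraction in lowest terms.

Row minima are 2 and -7, so R's maximin is 2; column maxima are 4 and 14, so C's minimax is 4. These differ, so the equilibrium is in mixed strategies.
Let R play A with probability p. C is indifferent when 4p − 7(1−p) = 2p + 14(1−p), giving p = 21/23.
Let C play s1 with probability q. R is indifferent when 4q + 2(1−q) = −7q + 14(1−q), giving q = 12/23.
The value is 4·(12/23) + (2)·(11/23) = 70/23.

70/23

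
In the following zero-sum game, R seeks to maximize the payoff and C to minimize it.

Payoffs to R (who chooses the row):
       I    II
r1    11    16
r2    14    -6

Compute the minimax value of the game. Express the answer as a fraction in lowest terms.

58/5

Row minima are 11 and -6, so R's maximin is 11; column maxima are 14 and 16, so C's minimax is 14. These differ, so the equilibrium is in mixed strategies.
Let R play r1 with probability p. C is indifferent when 11p + 14(1−p) = 16p − 6(1−p), giving p = 4/5.
Let C play I with probability q. R is indifferent when 11q + 16(1−q) = 14q − 6(1−q), giving q = 22/25.
The value is 11·(22/25) + (16)·(3/25) = 58/5.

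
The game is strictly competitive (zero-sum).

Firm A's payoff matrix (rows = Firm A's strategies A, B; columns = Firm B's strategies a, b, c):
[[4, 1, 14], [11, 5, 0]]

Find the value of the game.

Column a is strictly dominated by b for Firm B (it gives Firm A more in every row).
The remaining 2×2 game on (A, B) × (b, c) has no saddle point. Let Firm A play A with probability p; indifference gives p + 5(1−p) = 14p, so p = 5/18.
Similarly Firm B's optimal q on b is 7/9, and the value is 1·(7/9) + (14)·(2/9) = 35/9.

35/9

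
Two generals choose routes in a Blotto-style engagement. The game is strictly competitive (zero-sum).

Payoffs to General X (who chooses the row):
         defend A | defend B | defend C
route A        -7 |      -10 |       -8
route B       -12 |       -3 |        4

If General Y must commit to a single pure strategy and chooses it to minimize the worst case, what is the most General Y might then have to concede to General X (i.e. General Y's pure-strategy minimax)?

-7

The worst case (largest entry) in each column is defend A: -7, defend B: -3, defend C: 4.
The best (smallest) of these is -7.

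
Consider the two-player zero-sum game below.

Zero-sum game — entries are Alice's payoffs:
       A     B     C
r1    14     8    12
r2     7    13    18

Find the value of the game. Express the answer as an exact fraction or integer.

Column C is strictly dominated by B for Bob (it gives Alice more in every row).
The remaining 2×2 game on (r1, r2) × (A, B) has no saddle point. Let Alice play r1 with probability p; indifference gives 14p + 7(1−p) = 8p + 13(1−p), so p = 1/2.
Similarly Bob's optimal q on A is 5/12, and the value is 14·(5/12) + (8)·(7/12) = 21/2.

21/2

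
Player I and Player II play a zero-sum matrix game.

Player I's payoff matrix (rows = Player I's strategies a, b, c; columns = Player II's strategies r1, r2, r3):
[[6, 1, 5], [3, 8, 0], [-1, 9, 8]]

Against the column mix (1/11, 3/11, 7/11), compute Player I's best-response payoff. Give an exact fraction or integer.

82/11

a: (6)·(1/11) + (1)·(3/11) + (5)·(7/11) = 4.
b: (3)·(1/11) + (8)·(3/11) + (0)·(7/11) = 27/11.
c: (-1)·(1/11) + (9)·(3/11) + (8)·(7/11) = 82/11.
The best pure response is c with expected payoff 82/11.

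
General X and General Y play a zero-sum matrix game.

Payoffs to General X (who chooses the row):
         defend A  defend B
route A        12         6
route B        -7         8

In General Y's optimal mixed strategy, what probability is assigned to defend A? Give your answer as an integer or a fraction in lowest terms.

2/21

Row minima are 6 and -7, so General X's maximin is 6; column maxima are 12 and 8, so General Y's minimax is 8. These differ, so the equilibrium is in mixed strategies.
Let General Y play defend A with probability q. General X is indifferent when 12q + 6(1−q) = −7q + 8(1−q), giving q = 2/21.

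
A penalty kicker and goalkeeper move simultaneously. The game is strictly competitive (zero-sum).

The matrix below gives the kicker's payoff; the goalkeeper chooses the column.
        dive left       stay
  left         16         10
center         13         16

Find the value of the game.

14

Row minima are 10 and 13, so the kicker's maximin is 13; column maxima are 16 and 16, so the goalkeeper's minimax is 16. These differ, so the equilibrium is in mixed strategies.
Let the kicker play left with probability p. The goalkeeper is indifferent when 16p + 13(1−p) = 10p + 16(1−p), giving p = 1/3.
Let the goalkeeper play dive left with probability q. The kicker is indifferent when 16q + 10(1−q) = 13q + 16(1−q), giving q = 2/3.
The value is 16·(2/3) + (10)·(1/3) = 14.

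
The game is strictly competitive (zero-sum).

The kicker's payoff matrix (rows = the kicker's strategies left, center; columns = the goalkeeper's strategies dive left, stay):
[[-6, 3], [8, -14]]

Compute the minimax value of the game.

Row minima are -6 and -14, so the kicker's maximin is -6; column maxima are 8 and 3, so the goalkeeper's minimax is 3. These differ, so the equilibrium is in mixed strategies.
Let the kicker play left with probability p. The goalkeeper is indifferent when −6p + 8(1−p) = 3p − 14(1−p), giving p = 22/31.
Let the goalkeeper play dive left with probability q. The kicker is indifferent when −6q + 3(1−q) = 8q − 14(1−q), giving q = 17/31.
The value is -6·(17/31) + (3)·(14/31) = -60/31.

-60/31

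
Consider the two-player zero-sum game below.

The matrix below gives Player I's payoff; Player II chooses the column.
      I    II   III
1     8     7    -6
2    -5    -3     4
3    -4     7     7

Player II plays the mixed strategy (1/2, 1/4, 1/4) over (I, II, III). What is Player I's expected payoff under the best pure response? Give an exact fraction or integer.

17/4

1: (8)·(1/2) + (7)·(1/4) + (-6)·(1/4) = 17/4.
2: (-5)·(1/2) + (-3)·(1/4) + (4)·(1/4) = -9/4.
3: (-4)·(1/2) + (7)·(1/4) + (7)·(1/4) = 3/2.
The best pure response is 1 with expected payoff 17/4.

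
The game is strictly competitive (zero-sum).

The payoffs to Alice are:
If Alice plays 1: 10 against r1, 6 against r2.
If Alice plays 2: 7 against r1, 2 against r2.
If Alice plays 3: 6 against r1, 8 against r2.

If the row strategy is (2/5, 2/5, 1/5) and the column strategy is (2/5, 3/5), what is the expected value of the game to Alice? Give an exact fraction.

Against (2/5, 3/5), each row's expected payoff is 1: 38/5; 2: 4; 3: 36/5.
Taking the (2/5, 2/5, 1/5)-weighted average: (2/5)·(38/5) + (2/5)·(4) + (1/5)·(36/5) = 152/25.

152/25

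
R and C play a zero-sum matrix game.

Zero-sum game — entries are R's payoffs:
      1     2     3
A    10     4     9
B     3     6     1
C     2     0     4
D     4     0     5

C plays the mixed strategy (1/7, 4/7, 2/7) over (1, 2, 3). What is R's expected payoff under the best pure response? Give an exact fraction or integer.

44/7

A: (10)·(1/7) + (4)·(4/7) + (9)·(2/7) = 44/7.
B: (3)·(1/7) + (6)·(4/7) + (1)·(2/7) = 29/7.
C: (2)·(1/7) + (0)·(4/7) + (4)·(2/7) = 10/7.
D: (4)·(1/7) + (0)·(4/7) + (5)·(2/7) = 2.
The best pure response is A with expected payoff 44/7.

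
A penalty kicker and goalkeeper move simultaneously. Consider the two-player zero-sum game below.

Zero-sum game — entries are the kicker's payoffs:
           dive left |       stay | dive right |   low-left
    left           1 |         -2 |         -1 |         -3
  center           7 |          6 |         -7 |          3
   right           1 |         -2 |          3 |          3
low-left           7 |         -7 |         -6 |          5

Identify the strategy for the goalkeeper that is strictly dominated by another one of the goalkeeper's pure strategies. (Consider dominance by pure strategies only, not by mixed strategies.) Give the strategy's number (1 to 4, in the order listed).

1

The goalkeeper prefers columns that give the kicker less. Compare dive left with stay: -2 < 1, 6 < 7, -2 < 1, -7 < 7.
So stay strictly dominates dive left for the goalkeeper; dive left is strictly dominated.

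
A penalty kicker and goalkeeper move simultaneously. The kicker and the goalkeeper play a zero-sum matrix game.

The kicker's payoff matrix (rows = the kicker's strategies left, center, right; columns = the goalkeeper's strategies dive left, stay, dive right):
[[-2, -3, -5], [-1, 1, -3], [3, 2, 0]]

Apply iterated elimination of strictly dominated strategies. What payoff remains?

0

Row center is strictly dominated by row right (3>-1, 2>1, 0>-3); eliminate center.
Row left is strictly dominated by row right (3>-2, 2>-3, 0>-5); eliminate left.
Column stay is strictly dominated by dive right for the goalkeeper (0<2); eliminate stay.
Column dive left is strictly dominated by dive right for the goalkeeper (0<3); eliminate dive left.
Only (right, dive right) remains, with payoff 0.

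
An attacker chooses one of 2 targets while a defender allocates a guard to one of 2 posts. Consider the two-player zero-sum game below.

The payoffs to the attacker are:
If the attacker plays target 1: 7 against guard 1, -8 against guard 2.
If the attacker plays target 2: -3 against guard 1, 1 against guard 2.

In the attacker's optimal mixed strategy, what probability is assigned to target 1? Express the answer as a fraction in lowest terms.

4/19

Row minima are -8 and -3, so the attacker's maximin is -3; column maxima are 7 and 1, so the defender's minimax is 1. These differ, so the equilibrium is in mixed strategies.
Let the attacker play target 1 with probability p. The defender is indifferent when 7p − 3(1−p) = −8p + (1−p), giving p = 4/19.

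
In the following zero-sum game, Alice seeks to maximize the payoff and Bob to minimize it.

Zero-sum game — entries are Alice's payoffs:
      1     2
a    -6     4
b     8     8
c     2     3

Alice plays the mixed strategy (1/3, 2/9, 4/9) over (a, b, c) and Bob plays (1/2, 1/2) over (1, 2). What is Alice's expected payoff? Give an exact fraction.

Against (1/2, 1/2), each row's expected payoff is a: -1; b: 8; c: 5/2.
Taking the (1/3, 2/9, 4/9)-weighted average: (1/3)·(-1) + (2/9)·(8) + (4/9)·(5/2) = 23/9.

23/9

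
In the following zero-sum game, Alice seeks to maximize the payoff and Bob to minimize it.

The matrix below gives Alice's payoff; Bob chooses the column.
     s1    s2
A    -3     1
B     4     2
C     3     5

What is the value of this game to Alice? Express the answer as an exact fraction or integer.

Row A is strictly dominated by row C, so Alice never plays it.
The remaining 2×2 game on (B, C) × (s1, s2) has no saddle point. Let Alice play B with probability p; indifference gives 4p + 3(1−p) = 2p + 5(1−p), so p = 1/2.
Similarly Bob's optimal q on s1 is 3/4, and the value is 4·(3/4) + (2)·(1/4) = 7/2.

7/2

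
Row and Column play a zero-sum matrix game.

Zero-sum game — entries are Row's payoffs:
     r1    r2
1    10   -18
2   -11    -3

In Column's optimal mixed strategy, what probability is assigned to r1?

5/12

Row minima are -18 and -11, so Row's maximin is -11; column maxima are 10 and -3, so Column's minimax is -3. These differ, so the equilibrium is in mixed strategies.
Let Column play r1 with probability q. Row is indifferent when 10q − 18(1−q) = −11q − 3(1−q), giving q = 5/12.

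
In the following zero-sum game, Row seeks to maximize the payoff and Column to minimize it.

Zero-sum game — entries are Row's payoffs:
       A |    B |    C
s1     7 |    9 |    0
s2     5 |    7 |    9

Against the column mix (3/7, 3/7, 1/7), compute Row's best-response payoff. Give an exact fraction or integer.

s1: (7)·(3/7) + (9)·(3/7) + (0)·(1/7) = 48/7.
s2: (5)·(3/7) + (7)·(3/7) + (9)·(1/7) = 45/7.
The best pure response is s1 with expected payoff 48/7.

48/7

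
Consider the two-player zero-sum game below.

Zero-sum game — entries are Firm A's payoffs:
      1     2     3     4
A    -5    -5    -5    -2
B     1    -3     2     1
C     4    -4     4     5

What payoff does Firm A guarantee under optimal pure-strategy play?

-3

Row minima: -5, -3, -4 → Firm A's maximin is -3.
Column maxima: 4, -3, 4, 5 → Firm B's minimax is -3.
They coincide at (B, 2), so the value is -3.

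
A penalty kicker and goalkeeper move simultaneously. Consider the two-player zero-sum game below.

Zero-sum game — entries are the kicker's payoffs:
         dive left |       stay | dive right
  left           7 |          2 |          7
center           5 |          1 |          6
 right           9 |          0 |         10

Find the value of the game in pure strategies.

2

Row minima: 2, 1, 0 → the kicker's maximin is 2.
Column maxima: 9, 2, 10 → the goalkeeper's minimax is 2.
They coincide at (left, stay), so the value is 2.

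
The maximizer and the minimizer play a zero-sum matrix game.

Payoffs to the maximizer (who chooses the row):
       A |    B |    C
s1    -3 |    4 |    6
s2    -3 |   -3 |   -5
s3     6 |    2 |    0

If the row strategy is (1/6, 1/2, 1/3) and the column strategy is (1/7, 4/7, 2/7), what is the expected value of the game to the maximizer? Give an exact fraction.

Against (1/7, 4/7, 2/7), each row's expected payoff is s1: 25/7; s2: -25/7; s3: 2.
Taking the (1/6, 1/2, 1/3)-weighted average: (1/6)·(25/7) + (1/2)·(-25/7) + (1/3)·(2) = -11/21.

-11/21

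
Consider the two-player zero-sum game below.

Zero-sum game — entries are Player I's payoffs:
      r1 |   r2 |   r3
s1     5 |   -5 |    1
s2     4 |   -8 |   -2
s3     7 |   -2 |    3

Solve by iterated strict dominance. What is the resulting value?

-2

Row s2 is strictly dominated by row s1 (5>4, -5>-8, 1>-2); eliminate s2.
Column r1 is strictly dominated by r2 for Player II (-5<5, -2<7); eliminate r1.
Column r3 is strictly dominated by r2 for Player II (-5<1, -2<3); eliminate r3.
Row s1 is strictly dominated by row s3 (-2>-5); eliminate s1.
Only (s3, r2) remains, with payoff -2.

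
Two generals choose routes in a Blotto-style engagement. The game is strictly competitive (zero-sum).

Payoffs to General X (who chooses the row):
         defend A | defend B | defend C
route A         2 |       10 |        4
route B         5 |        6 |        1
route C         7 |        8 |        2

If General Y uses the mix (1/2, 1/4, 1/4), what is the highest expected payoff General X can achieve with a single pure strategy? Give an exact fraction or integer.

route A: (2)·(1/2) + (10)·(1/4) + (4)·(1/4) = 9/2.
route B: (5)·(1/2) + (6)·(1/4) + (1)·(1/4) = 17/4.
route C: (7)·(1/2) + (8)·(1/4) + (2)·(1/4) = 6.
The best pure response is route C with expected payoff 6.

6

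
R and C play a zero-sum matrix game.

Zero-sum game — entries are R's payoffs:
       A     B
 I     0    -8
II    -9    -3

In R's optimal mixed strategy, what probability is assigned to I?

3/7

Row minima are -8 and -9, so R's maximin is -8; column maxima are 0 and -3, so C's minimax is -3. These differ, so the equilibrium is in mixed strategies.
Let R play I with probability p. C is indifferent when −9(1−p) = −8p − 3(1−p), giving p = 3/7.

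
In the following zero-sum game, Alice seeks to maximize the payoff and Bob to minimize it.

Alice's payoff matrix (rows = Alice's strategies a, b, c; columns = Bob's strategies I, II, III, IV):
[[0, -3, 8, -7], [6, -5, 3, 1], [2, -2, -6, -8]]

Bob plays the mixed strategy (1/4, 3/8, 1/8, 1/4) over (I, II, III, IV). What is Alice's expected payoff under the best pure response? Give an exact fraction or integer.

1/4

a: (0)·(1/4) + (-3)·(3/8) + (8)·(1/8) + (-7)·(1/4) = -15/8.
b: (6)·(1/4) + (-5)·(3/8) + (3)·(1/8) + (1)·(1/4) = 1/4.
c: (2)·(1/4) + (-2)·(3/8) + (-6)·(1/8) + (-8)·(1/4) = -3.
The best pure response is b with expected payoff 1/4.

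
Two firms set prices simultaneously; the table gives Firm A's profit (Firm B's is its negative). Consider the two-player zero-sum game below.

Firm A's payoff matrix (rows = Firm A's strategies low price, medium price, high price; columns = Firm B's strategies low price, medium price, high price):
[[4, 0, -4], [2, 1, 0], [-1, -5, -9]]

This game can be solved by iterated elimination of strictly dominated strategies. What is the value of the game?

0

Column medium price is strictly dominated by high price for Firm B (-4<0, 0<1, -9<-5); eliminate medium price.
Column low price is strictly dominated by high price for Firm B (-4<4, 0<2, -9<-1); eliminate low price.
Row high price is strictly dominated by row low price (-4>-9); eliminate high price.
Row low price is strictly dominated by row medium price (0>-4); eliminate low price.
Only (medium price, high price) remains, with payoff 0.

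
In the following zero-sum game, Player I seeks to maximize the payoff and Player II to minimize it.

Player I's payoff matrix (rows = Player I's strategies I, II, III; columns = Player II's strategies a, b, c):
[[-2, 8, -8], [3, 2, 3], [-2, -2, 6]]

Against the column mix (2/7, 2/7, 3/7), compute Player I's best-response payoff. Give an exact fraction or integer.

I: (-2)·(2/7) + (8)·(2/7) + (-8)·(3/7) = -12/7.
II: (3)·(2/7) + (2)·(2/7) + (3)·(3/7) = 19/7.
III: (-2)·(2/7) + (-2)·(2/7) + (6)·(3/7) = 10/7.
The best pure response is II with expected payoff 19/7.

19/7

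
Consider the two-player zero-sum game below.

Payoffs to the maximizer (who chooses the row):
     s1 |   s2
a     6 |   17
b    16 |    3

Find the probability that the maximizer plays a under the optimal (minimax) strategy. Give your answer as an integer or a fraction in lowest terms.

Row minima are 6 and 3, so the maximizer's maximin is 6; column maxima are 16 and 17, so the minimizer's minimax is 16. These differ, so the equilibrium is in mixed strategies.
Let the maximizer play a with probability p. The minimizer is indifferent when 6p + 16(1−p) = 17p + 3(1−p), giving p = 13/24.

13/24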